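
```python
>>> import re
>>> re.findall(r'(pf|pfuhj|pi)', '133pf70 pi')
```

['pf', 'pi']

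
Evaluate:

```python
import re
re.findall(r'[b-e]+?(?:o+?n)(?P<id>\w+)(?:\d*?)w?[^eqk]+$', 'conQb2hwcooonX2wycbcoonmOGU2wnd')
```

['Qb2hwcooonX2wycbcoonmOGU2wn']

The pattern matches one or more of a character in [b-e] (lazy); then one or more of the literal 'o' (lazy), then a literal 'n' (non-capturing group); then one or more of a word character (captured as 'id'); then zero or more of a digit (lazy) (non-capturing group); then optionally a literal 'w', then one or more of any character except [eqk]; then anchored at the end.
Because there's exactly one group, `findall` drops the full match and keeps group 1 from the one hit.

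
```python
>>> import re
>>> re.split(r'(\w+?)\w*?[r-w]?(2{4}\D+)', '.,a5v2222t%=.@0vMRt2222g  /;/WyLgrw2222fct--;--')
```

['.,', 'a', '2222t%=.@', '', '0', '2222g  /;/WyLgrw', '2222fct--;--']

Pattern: one or more of a word character (lazy) (captured); then zero or more of a word character (lazy), then optionally a character in [r-w]; then exactly 4 of a literal '2', then one or more of a non-digit (captured).
A `+?`/`*?`/`{m,n}?` starts at its minimum and grows only as far as needed for what follows to match.
Matches to split on: at [2:14] → 'a5v2222t%=.@'; at [14:35] → '0vMRt2222g  /;/WyLgrw'.
`re.split` interleaves the captured-group text with the surrounding fragments.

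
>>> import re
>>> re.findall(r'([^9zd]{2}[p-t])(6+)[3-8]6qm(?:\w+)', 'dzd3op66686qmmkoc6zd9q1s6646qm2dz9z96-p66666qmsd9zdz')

The pattern matches exactly 2 of any character except [9zd], then a character in [p-t] (captured); then one or more of a literal '6' (captured); then a character in [3-8], then the literal '6qm'; then one or more of a word character (non-capturing group).
Scanning left to right: at [3:37] match '3op66686qmmkoc6zd9q1s6646qm2dz9z96', groups = ('3op', '666').
2 groups means the one result is a tuple of 2 captured strings — 1 here.

[('3op', '666')]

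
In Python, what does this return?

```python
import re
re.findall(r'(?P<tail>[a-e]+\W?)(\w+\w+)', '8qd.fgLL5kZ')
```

[('d.', 'fgLL5kZ')]

The pattern matches one or more of a character in [a-e], then optionally a non-word character (captured as 'tail'); then one or more of a word character, then one or more of a word character (captured).
2 groups means the one result is a tuple of 2 captured strings — 1 here.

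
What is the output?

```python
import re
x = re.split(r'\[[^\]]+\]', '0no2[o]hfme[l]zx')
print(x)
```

['0no2', 'hfme', 'zx']

Matches to split on: at [4:7] → '[o]'; at [11:14] → '[l]'.
Each match becomes a cut point; 3 segments remain.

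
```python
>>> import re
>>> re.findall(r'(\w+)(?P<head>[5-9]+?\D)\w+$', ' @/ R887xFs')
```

[('R88', '7x')]

The pattern matches one or more of a word character (captured); then one or more of a character in [5-9] (lazy), then a non-digit (captured as 'head'); then one or more of a word character; then anchored at the end.
Walking the string: at [4:11] match 'R887xFs', groups = ('R88', '7x').
Multiple groups make `findall` return tuples — one 2-tuple for the one match.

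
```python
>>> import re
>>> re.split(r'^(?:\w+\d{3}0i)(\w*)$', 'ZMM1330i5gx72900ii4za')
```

Pattern: anchored at the start of the string; then one or more of a word character, then exactly 3 of a digit, then the literal '0i' (non-capturing group); then zero or more of a word character (captured); then anchored at the end.
Matches to split on: at [0:21] → 'ZMM1330i5gx72900ii4za'.
`re.split` interleaves the captured-group text with the surrounding fragments.

['', 'i4za', '']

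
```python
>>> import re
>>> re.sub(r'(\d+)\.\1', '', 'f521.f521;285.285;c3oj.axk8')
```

After group 1 captures some text, `\1` only succeeds where that same text appears again.
Matches: at [10:17] → '285.285'.
`sub` substitutes '' at each match site.

'f521.f521;;c3oj.axk8'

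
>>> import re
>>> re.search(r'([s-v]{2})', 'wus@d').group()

'us'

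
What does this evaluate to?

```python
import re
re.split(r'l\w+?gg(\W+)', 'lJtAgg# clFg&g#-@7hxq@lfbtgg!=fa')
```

['', '# ', 'clFg&g#-@7hxq@', '!=', 'fa']

This matches a literal 'l', then one or more of a word character (lazy), then the literal 'gg'; then one or more of a non-word character (captured).
Matches to split on: at [0:8] → 'lJtAgg# '; at [22:30] → 'lfbtgg!='.
Because the pattern has a capturing group, `split` also inserts each captured text between the pieces.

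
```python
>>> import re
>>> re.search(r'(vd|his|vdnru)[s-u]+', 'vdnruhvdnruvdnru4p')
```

None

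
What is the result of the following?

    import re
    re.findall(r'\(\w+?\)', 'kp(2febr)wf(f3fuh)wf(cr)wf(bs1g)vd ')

Matches: at [2:9] → '(2febr)'; at [11:18] → '(f3fuh)'; at [20:24] → '(cr)'; at [26:32] → '(bs1g)'.
Since nothing is captured, `findall` lists the 4 matched substrings directly.

['(2febr)', '(f3fuh)', '(cr)', '(bs1g)']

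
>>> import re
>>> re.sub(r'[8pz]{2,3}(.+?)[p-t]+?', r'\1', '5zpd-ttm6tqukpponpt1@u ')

'5d-tm6tqukont1@u '

Lazy quantifiers expand one character at a time until the remainder of the pattern can match.
The replacement refers to a captured group, so each match is rewritten using its own captured text.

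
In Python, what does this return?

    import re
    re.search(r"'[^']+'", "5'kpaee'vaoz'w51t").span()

(1, 8)

The match spans [1:8] → "'kpaee'".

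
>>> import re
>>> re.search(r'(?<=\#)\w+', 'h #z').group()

'z'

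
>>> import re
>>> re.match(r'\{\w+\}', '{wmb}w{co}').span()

(0, 5)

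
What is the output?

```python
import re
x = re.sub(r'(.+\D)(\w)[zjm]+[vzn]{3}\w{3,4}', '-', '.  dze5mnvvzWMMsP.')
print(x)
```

-sP.

The pattern matches one or more of any character, then a non-digit (captured); then a word character (captured); then one or more of one of [zjm], then exactly 3 of one of [vzn], then 3 to 4 of a word character.
Matches: at [0:15] → '.  dze5mnvvzWMM'.
Each match is replaced by '-'.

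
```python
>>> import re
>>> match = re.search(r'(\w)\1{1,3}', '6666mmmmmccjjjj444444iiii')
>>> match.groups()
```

The match spans [0:4] → '6666'.
Captured: group 1 = '6'.

('6',)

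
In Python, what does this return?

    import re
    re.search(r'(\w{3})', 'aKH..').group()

The match spans [0:3] → 'aKH'.

'aKH'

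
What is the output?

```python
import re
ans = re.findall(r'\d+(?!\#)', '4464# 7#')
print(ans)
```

`(?!…)`/`(?<!…)` only lets a position through if the neighbouring text does NOT match; no characters are consumed.
Matches: at [0:3] → '446'.
With no groups in the pattern, `findall` gives back each whole match — 1 here.

['446']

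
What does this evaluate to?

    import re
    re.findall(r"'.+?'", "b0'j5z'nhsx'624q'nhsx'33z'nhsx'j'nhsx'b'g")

Lazy quantifiers expand one character at a time until the remainder of the pattern can match.
Matches: at [2:7] → "'j5z'"; at [11:17] → "'624q'"; at [21:26] → "'33z'"; at [30:33] → "'j'"; at [37:40] → "'b'".
Since nothing is captured, `findall` lists the 5 matched substrings directly.

["'j5z'", "'624q'", "'33z'", "'j'", "'b'"]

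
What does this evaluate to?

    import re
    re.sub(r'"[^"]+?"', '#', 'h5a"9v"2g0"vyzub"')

Matches: at [3:7] → '"9v"'; at [10:17] → '"vyzub"'.
Each match is replaced by '#'.

'h5a#2g0#'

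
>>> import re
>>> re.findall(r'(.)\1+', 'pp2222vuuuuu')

After group 1 captures some text, `\1` only succeeds where that same text appears again.
Walking the string: at [0:2] match 'pp', group 1 = 'p'; at [2:6] match '2222', group 1 = '2'; at [7:12] match 'uuuuu', group 1 = 'u'.
Because there's exactly one group, `findall` drops the full match and keeps group 1 from each hit.

['p', '2', 'u']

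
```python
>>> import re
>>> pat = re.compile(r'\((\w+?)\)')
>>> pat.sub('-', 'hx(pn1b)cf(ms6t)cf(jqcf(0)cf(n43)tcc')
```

Matches: at [2:8] → '(pn1b)'; at [10:16] → '(ms6t)'; at [23:26] → '(0)'; at [28:33] → '(n43)'.
Each match is replaced by '-'.

'hx-cf-cf(jqcf-cf-tcc'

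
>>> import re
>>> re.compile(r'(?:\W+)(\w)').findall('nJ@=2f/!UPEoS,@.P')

['2', 'U', 'P']

The pattern matches one or more of a non-word character (non-capturing group); then a word character (captured).
Walking the string: at [2:5] match '@=2', group 1 = '2'; at [6:9] match '/!U', group 1 = 'U'; at [13:17] match ',@.P', group 1 = 'P'.
`findall` collects group 1 from each match (3 total).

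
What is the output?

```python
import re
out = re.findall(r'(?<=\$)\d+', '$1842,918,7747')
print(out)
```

The lookaround is zero-width — it requires the adjacent text to match without consuming it, so the asserted text isn't part of the match.
With no groups in the pattern, `findall` gives back each whole match — 1 here.

['1842']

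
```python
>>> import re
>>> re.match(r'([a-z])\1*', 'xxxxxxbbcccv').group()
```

'xxxxxx'

`match` is anchored at position 0; if the pattern doesn't fit there, it returns None.
The match spans [0:6] → 'xxxxxx'.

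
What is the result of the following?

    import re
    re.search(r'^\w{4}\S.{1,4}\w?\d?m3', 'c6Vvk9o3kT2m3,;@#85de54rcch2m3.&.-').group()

'c6Vvk9o3kT2m3'

The match spans [0:13] → 'c6Vvk9o3kT2m3'.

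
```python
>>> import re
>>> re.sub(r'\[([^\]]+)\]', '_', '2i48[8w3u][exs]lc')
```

'2i48__lc'

Matches: at [4:10] → '[8w3u]'; at [10:15] → '[exs]'.
Every occurrence is swapped for '_'.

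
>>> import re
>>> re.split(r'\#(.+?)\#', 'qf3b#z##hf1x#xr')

A non-greedy quantifier consumes as few characters as it can — just enough that the remainder of the pattern still matches from where it stops; whatever follows it matches normally.
Matches to split on: at [4:7] → '#z#'; at [7:13] → '#hf1x#'.
With a capturing group present, the delimiter's captured portion is kept in the result list.

['qf3b', 'z', '', 'hf1x', 'xr']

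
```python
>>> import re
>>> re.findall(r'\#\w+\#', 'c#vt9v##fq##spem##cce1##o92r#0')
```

Walking the string: at [1:7] → '#vt9v#'; at [7:11] → '#fq#'; at [11:17] → '#spem#'; at [17:23] → '#cce1#'; at [23:29] → '#o92r#'.
With no groups in the pattern, `findall` gives back each whole match — 5 here.

['#vt9v#', '#fq#', '#spem#', '#cce1#', '#o92r#']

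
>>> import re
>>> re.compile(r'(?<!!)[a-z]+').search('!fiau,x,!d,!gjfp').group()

'iau'

The negative lookaround is zero-width — it rules out positions where the adjacent text would match, without consuming anything.
`re.search` tries every starting position until one works.
The match spans [2:5] → 'iau'.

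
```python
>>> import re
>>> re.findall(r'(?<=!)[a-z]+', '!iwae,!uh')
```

['iwae', 'uh']

The lookaround is zero-width — it requires the adjacent text to match without consuming it, so the asserted text isn't part of the match.
Since nothing is captured, `findall` lists the 2 matched substrings directly.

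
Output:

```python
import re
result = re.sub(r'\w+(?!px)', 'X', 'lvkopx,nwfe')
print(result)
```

X,X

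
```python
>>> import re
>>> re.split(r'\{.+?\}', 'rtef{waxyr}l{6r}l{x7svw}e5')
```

['rtef', 'l', 'l', 'e5']

Each match becomes a cut point; 4 segments remain.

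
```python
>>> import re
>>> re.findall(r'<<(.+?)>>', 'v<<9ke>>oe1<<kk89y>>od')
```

['9ke', 'kk89y']

A non-greedy quantifier consumes as few characters as it can — just enough that the remainder of the pattern still matches from where it stops; whatever follows it matches normally.
`findall` collects group 1 from each match (2 total).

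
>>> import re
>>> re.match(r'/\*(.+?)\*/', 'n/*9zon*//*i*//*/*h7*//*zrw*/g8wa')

With `match`, the pattern is implicitly anchored at the beginning.
Here the string doesn't start with a match, so the call returns None.

None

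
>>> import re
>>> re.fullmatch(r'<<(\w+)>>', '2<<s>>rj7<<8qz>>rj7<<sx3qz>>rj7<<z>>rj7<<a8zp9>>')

`fullmatch` succeeds only if the pattern covers the string from start to end.
Here the string isn't matched end-to-end, so the call returns None.

None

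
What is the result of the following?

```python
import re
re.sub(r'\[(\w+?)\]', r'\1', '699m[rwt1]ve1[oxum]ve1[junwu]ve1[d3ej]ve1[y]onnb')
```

'699mrwt1ve1oxumve1junwuve1d3ejve1yonnb'

Matches: at [4:10] → '[rwt1]'; at [13:19] → '[oxum]'; at [22:29] → '[junwu]'; at [32:38] → '[d3ej]'; at [41:44] → '[y]'.
The replacement refers to a captured group, so each match is rewritten using its own captured text.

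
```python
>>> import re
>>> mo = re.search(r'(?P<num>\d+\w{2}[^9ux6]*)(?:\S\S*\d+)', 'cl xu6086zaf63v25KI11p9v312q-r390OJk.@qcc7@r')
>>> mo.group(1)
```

The match spans [5:42] → '6086zaf63v25KI11p9v312q-r390OJk.@qcc7'.
Captured: group 1 = '6086zaf'.

'6086zaf'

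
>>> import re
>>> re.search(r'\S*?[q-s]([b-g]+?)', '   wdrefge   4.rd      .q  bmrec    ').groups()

Pattern: zero or more of a non-whitespace character (lazy), then a character in [q-s]; then one or more of a character in [b-g] (lazy) (captured).
The `?` after the quantifier makes it lazy — it takes as little as possible before letting the rest of the pattern try.
Unlike `match`, `search` isn't anchored — it looks for the pattern anywhere in the string.
The match spans [3:7] → 'wdre'.
Captured: group 1 = 'e'.

('e',)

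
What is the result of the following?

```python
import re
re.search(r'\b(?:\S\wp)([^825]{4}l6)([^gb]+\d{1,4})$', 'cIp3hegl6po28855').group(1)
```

'3hegl6'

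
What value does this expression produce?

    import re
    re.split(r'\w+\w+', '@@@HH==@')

['@@@', '==@']

Each match becomes a cut point; 2 segments remain.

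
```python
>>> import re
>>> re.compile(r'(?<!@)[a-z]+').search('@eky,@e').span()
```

(2, 4)

The negative lookahead/lookbehind blocks any match where the forbidden context is present.
Unlike `match`, `search` isn't anchored — it looks for the pattern anywhere in the string.
The match spans [2:4] → 'ky'.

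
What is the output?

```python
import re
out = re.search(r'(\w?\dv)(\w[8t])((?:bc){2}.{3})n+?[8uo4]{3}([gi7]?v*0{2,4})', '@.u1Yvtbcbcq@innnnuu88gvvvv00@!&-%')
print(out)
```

None

This matches optionally a word character, then a digit, then the literal 'v' (captured); then a word character, then one of [8t] (captured); then the literal 'bc' repeated 2 times, then exactly 3 of any character (captured); then one or more of a literal 'n' (lazy), then exactly 3 of one of [8uo4]; then optionally one of [gi7], then zero or more of the literal 'v', then 2 to 4 of a literal '0' (captured).
Unlike `match`, `search` isn't anchored — it looks for the pattern anywhere in the string.
Here nothing in the string fits, so the call returns None.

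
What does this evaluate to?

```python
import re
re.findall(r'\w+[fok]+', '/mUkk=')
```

The pattern matches one or more of a word character; then one or more of one of [fok].
Matches: at [1:5] → 'mUkk'.
With no groups in the pattern, `findall` gives back each whole match — 1 here.

['mUkk']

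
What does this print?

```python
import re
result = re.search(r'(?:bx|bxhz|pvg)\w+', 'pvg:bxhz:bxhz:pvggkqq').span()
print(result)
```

(4, 8)

The match spans [4:8] → 'bxhz'.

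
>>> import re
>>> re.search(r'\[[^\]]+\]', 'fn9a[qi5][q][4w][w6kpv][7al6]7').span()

(4, 9)

`re.search` tries every starting position until one works.
The match spans [4:9] → '[qi5]'.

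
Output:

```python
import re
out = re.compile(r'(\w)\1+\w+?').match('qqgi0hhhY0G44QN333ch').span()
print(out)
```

The backreference `\1` re-matches whatever the first group consumed, character for character.
`re.match` only tries the pattern at the start of the string.
The match spans [0:3] → 'qqg'.
Captured: group 1 = 'q'.

(0, 3)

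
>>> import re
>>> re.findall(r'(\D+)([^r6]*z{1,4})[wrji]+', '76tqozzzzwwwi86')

[('tqozzz', 'z')]

Pattern: one or more of a non-digit (captured); then zero or more of any character except [r6], then 1 to 4 of a literal 'z' (captured); then one or more of one of [wrji].
2 groups means the one result is a tuple of 2 captured strings — 1 here.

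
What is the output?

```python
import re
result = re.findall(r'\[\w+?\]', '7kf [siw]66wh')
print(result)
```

Walking the string: at [4:9] → '[siw]'.
No capturing groups, so `findall` returns the 1 full match string.

['[siw]']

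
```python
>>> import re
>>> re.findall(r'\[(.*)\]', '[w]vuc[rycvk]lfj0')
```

['w]vuc[rycvk']

With a single group, `findall` returns only what that group captured — 1 item.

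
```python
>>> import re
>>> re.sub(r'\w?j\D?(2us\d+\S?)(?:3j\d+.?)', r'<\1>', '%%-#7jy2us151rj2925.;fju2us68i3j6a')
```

'%%-#7jy2us151rj2925.;<2us68i>'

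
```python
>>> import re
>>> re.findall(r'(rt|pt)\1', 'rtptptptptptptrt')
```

The backreference `\1` re-matches whatever the first group consumed, character for character.
`findall` collects group 1 from each match (3 total).

['pt', 'pt', 'pt']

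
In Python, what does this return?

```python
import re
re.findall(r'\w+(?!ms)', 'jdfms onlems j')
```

A negative assertion filters positions out without eating any characters.
`findall` yields the raw match text (3 of them) because the pattern has no groups.

['jdfms', 'onlems', 'j']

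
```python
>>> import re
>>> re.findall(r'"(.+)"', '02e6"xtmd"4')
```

Scanning left to right: at [4:10] match '"xtmd"', group 1 = 'xtmd'.
Because there's exactly one group, `findall` drops the full match and keeps group 1 from the one hit.

['xtmd']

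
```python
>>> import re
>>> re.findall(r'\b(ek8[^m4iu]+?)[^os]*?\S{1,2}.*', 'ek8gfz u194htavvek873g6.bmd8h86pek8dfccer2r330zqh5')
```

This matches a word boundary (`\b`, zero-width); then the literal 'ek8', then one or more of any character except [m4iu] (lazy) (captured); then zero or more of any character except [os] (lazy), then 1 to 2 of a non-whitespace character, then zero or more of any character.
Walking the string: at [0:50] match 'ek8gfz u194htavvek873g6.bmd8h86pek8dfccer2r330zqh5', group 1 = 'ek8g'.
`findall` collects group 1 from the one match (1 total).

['ek8g']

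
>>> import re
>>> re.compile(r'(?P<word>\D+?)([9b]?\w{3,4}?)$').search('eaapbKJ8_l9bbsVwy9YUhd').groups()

The pattern matches one or more of a non-digit (lazy) (captured as 'word'); then optionally one of [9b], then 3 to 4 of a word character (lazy) (captured); then anchored at the end.
`re.search` scans for the first position where the pattern succeeds.
The match spans [11:22] → 'bbsVwy9YUhd'.
Captured: group 1 = 'bbsVwy', group 2 = '9YUhd'.

('bbsVwy', '9YUhd')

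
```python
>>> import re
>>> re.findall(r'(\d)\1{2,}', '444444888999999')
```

['4', '8', '9']

The backreference `\1` re-matches whatever the first group consumed, character for character.
Scanning left to right: at [0:6] match '444444', group 1 = '4'; at [6:9] match '888', group 1 = '8'; at [9:15] match '999999', group 1 = '9'.
Because there's exactly one group, `findall` drops the full match and keeps group 1 from each hit.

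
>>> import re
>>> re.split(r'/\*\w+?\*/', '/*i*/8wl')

Matches to split on: at [0:5] → '/*i*/'.
Splitting on the pattern gives 2 pieces.

['', '8wl']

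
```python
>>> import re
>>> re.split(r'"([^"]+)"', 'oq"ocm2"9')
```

Matches to split on: at [2:8] → '"ocm2"'.
`re.split` interleaves the captured-group text with the surrounding fragments.

['oq', 'ocm2', '9']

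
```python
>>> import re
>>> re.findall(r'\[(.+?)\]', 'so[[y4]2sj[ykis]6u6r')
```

['[y4', 'ykis']

A `+?`/`*?`/`{m,n}?` starts at its minimum and grows only as far as needed for what follows to match.
Walking the string: at [2:7] match '[[y4]', group 1 = '[y4'; at [10:16] match '[ykis]', group 1 = 'ykis'.
With a single group, `findall` returns only what that group captured — 2 items.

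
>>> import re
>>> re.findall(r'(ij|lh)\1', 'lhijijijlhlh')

['ij', 'lh']

`\1` has to match the exact text group 1 already captured.
Matches: at [2:6] match 'ijij', group 1 = 'ij'; at [8:12] match 'lhlh', group 1 = 'lh'.
With a single group, `findall` returns only what that group captured — 2 items.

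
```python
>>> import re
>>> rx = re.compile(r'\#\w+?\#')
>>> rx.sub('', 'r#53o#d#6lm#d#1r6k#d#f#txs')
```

Matches: at [1:6] → '#53o#'; at [7:12] → '#6lm#'; at [13:19] → '#1r6k#'; at [20:23] → '#f#'.
Each match is replaced by ''.

'rdddtxs'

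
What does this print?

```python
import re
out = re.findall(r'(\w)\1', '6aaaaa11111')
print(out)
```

['a', 'a', '1', '1']

A backreference is literal: `\1` must see the identical characters the first group matched.
Walking the string: at [1:3] match 'aa', group 1 = 'a'; at [3:5] match 'aa', group 1 = 'a'; at [6:8] match '11', group 1 = '1'; at [8:10] match '11', group 1 = '1'.
One capturing group, so `findall` returns just the captured substring from each match — 4 in all.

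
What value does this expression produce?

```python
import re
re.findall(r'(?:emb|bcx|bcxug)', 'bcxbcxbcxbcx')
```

Scanning left to right: at [0:3] → 'bcx'; at [3:6] → 'bcx'; at [6:9] → 'bcx'; at [9:12] → 'bcx'.
Since nothing is captured, `findall` lists the 4 matched substrings directly.

['bcx', 'bcx', 'bcx', 'bcx']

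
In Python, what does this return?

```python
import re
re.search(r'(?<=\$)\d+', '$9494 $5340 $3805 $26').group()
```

'9494'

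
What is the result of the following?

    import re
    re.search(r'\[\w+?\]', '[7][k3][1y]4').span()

(0, 3)

`search` walks the string left to right and returns the first match it finds.
The match spans [0:3] → '[7]'.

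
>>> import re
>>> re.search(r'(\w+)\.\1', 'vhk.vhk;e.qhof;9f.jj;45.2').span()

The backreference `\1` re-matches whatever the first group consumed, character for character.
`search` walks the string left to right and returns the first match it finds.
The match spans [0:7] → 'vhk.vhk'.
Captured: group 1 = 'vhk'.

(0, 7)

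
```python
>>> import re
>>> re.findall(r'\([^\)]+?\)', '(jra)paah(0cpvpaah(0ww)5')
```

Walking the string: at [0:5] → '(jra)'; at [9:23] → '(0cpvpaah(0ww)'.
With no groups in the pattern, `findall` gives back each whole match — 2 here.

['(jra)', '(0cpvpaah(0ww)']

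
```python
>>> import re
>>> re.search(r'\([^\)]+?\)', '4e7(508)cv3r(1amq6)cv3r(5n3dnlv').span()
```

(3, 8)

`search` walks the string left to right and returns the first match it finds.
The match spans [3:8] → '(508)'.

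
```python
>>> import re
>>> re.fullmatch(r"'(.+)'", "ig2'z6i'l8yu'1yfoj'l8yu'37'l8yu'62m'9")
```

None

`re.fullmatch` is like wrapping the pattern in `^…$` (in single-line mode).
Here the pattern can't cover the whole string, so the call returns None.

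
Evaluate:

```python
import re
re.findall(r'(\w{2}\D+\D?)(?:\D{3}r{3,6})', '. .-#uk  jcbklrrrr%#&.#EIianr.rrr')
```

This matches exactly 2 of a word character, then one or more of a non-digit, then optionally a non-digit (captured); then exactly 3 of a non-digit, then 3 to 6 of a literal 'r' (non-capturing group).
Scanning left to right: at [5:33] match 'uk  jcbklrrrr%#&.#EIianr.rrr', group 1 = 'uk  jcbklrrrr%#&.#EIia'.
`findall` collects group 1 from the one match (1 total).

['uk  jcbklrrrr%#&.#EIia']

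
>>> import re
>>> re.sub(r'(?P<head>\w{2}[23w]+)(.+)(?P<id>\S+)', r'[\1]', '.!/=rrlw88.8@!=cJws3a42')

'.!/=r[rlw]'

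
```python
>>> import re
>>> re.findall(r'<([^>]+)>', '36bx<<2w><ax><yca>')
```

['<2w', 'ax', 'yca']

With a single group, `findall` returns only what that group captured — 3 items.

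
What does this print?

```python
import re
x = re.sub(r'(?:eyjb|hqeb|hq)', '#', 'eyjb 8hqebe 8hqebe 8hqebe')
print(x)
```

Alternation isn't longest-match — the leftmost alternative that fits at this position is chosen.
Matches: at [0:4] → 'eyjb'; at [6:10] → 'hqeb'; at [13:17] → 'hqeb'; at [20:24] → 'hqeb'.
Every occurrence is swapped for '#'.

# 8#e 8#e 8#e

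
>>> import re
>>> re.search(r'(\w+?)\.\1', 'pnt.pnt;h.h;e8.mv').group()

'pnt.pnt'

`\1` has to match the exact text group 1 already captured.
`search` walks the string left to right and returns the first match it finds.
The match spans [0:7] → 'pnt.pnt'.
Captured: group 1 = 'pnt'.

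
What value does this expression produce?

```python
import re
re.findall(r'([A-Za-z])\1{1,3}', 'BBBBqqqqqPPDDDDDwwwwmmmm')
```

['B', 'q', 'P', 'D', 'w', 'm']

`\1` is not a pattern — it's the concrete string captured by group 1, re-applied verbatim.
Walking the string: at [0:4] match 'BBBB', group 1 = 'B'; at [4:8] match 'qqqq', group 1 = 'q'; at [9:11] match 'PP', group 1 = 'P'; at [11:15] match 'DDDD', group 1 = 'D'; at [16:20] match 'wwww', group 1 = 'w'; ….
Because there's exactly one group, `findall` drops the full match and keeps group 1 from each hit.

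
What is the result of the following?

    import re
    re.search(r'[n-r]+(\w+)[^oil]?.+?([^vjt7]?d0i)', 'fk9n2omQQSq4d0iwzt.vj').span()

(3, 15)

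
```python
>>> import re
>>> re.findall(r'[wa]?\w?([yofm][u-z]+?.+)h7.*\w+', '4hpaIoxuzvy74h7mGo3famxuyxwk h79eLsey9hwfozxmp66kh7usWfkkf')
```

['oxuzvy74h7mGo3famxuyxwk h79eLsey9hwfozxmp66k']

One capturing group, so `findall` returns just the captured substring from the one match — 1 in all.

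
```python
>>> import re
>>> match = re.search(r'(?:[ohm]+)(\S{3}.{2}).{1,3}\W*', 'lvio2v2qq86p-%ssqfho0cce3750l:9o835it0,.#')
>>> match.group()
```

This matches one or more of one of [ohm] (non-capturing group); then exactly 3 of a non-whitespace character, then exactly 2 of any character (captured); then 1 to 3 of any character, then zero or more of a non-word character.
`search` walks the string left to right and returns the first match it finds.
The match spans [3:14] → 'o2v2qq86p-%'.
Captured: group 1 = '2v2qq'.

'o2v2qq86p-%'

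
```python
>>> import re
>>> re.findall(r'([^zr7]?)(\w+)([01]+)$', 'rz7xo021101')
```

[('', 'rz7xo02110', '1')]

This matches optionally any character except [zr7] (captured); then one or more of a word character (captured); then one or more of one of [01] (captured); then anchored at the end.
Matches: at [0:11] match 'rz7xo021101', groups = ('', 'rz7xo02110', '1').
3 groups means the one result is a tuple of 3 captured strings — 1 here.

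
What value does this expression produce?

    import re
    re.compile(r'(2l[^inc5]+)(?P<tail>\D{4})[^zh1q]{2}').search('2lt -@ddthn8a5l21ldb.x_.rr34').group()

'2lt -@ddthn8a'

Pattern: the literal '2l', then one or more of any character except [inc5] (captured); then exactly 4 of a non-digit (captured as 'tail'); then exactly 2 of any character except [zh1q].
Unlike `match`, `search` isn't anchored — it looks for the pattern anywhere in the string.
The match spans [0:13] → '2lt -@ddthn8a'.
Captured: group 1 = '2lt -@d', group 2 = 'dthn'.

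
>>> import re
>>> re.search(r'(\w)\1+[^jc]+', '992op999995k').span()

(0, 12)

The backreference `\1` re-matches whatever the first group consumed, character for character.
The match spans [0:12] → '992op999995k'.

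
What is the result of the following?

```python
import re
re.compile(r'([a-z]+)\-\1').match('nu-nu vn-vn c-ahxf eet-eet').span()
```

The backreference `\1` re-matches whatever the first group consumed, character for character.
With `match`, the pattern is implicitly anchored at the beginning.
The match spans [0:5] → 'nu-nu'.
Captured: group 1 = 'nu'.

(0, 5)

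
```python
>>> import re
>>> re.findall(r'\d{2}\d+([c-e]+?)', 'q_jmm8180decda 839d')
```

['d', 'd']

The `?` after the quantifier makes it lazy — it takes as little as possible before letting the rest of the pattern try.
With a single group, `findall` returns only what that group captured — 2 items.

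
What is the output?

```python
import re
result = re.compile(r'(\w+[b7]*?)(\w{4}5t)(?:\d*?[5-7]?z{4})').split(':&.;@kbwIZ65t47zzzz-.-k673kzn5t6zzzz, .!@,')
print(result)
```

[':&.;@', 'kb', 'wIZ65t', '-.-', 'k67', '3kzn5t', ', .!@,']

Pattern: one or more of a word character, then zero or more of one of [b7] (lazy) (captured); then exactly 4 of a word character, then the literal '5t' (captured); then zero or more of a digit (lazy), then optionally a character in [5-7], then exactly 4 of a literal 'z' (non-capturing group).
Matches to split on: at [5:19] → 'kbwIZ65t47zzzz'; at [22:36] → 'k673kzn5t6zzzz'.
With a capturing group present, the delimiter's captured portion is kept in the result list.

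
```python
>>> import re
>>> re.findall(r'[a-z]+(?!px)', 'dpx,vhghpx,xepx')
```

['dpx', 'vhghpx', 'xepx']

The negative lookaround is zero-width — it rules out positions where the adjacent text would match, without consuming anything.
Walking the string: at [0:3] → 'dpx'; at [4:10] → 'vhghpx'; at [11:15] → 'xepx'.
`findall` yields the raw match text (3 of them) because the pattern has no groups.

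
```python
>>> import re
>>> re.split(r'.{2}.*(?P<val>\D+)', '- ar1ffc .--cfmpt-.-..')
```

['', '.', '']

`re.split` interleaves the captured-group text with the surrounding fragments.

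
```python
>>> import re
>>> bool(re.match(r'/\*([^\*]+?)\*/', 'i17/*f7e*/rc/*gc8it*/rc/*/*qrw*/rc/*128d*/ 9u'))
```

`match` is anchored at position 0; if the pattern doesn't fit there, it returns None.
Here position 0 doesn't satisfy it, so the call returns None, and `bool(None)` is False.

False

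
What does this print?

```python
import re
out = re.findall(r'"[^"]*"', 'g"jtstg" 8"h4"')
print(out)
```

Matches: at [1:8] → '"jtstg"'; at [10:14] → '"h4"'.
No capturing groups, so `findall` returns the 2 full match strings.

['"jtstg"', '"h4"']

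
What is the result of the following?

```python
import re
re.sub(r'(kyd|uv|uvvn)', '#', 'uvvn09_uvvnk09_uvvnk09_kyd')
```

'#vn09_#vnk09_#vnk09_#'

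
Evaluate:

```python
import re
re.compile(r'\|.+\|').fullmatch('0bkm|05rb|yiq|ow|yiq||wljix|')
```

None

For `fullmatch`, every character of the input must be accounted for by the pattern.
Here the pattern can't cover the whole string, so the call returns None.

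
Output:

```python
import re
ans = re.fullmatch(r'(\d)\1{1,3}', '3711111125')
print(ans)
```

None

A backreference is literal: `\1` must see the identical characters the first group matched.
`re.fullmatch` is like wrapping the pattern in `^…$` (in single-line mode).
Here the string isn't matched end-to-end, so the call returns None.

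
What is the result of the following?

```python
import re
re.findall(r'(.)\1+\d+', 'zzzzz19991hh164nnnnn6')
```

['z', 'h', 'n']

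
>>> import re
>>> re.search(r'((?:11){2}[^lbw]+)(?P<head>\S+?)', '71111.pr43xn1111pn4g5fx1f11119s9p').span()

(1, 33)

The pattern matches the literal '11' repeated 2 times, then one or more of any character except [lbw] (captured); then one or more of a non-whitespace character (lazy) (captured as 'head').
Unlike `match`, `search` isn't anchored — it looks for the pattern anywhere in the string.
The match spans [1:33] → '1111.pr43xn1111pn4g5fx1f11119s9p'.
Captured: group 1 = '1111.pr43xn1111pn4g5fx1f11119s9', group 2 = 'p'.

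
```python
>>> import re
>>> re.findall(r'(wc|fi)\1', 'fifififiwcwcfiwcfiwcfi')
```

['fi', 'fi', 'wc']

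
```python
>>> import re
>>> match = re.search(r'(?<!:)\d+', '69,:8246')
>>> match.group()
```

'69'

Because the assertion is negative and zero-width, positions next to the forbidden text are skipped.
`re.search` tries every starting position until one works.
The match spans [0:2] → '69'.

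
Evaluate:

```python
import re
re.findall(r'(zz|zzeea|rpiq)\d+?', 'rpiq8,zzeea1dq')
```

One capturing group, so `findall` returns just the captured substring from each match — 2 in all.

['rpiq', 'zzeea']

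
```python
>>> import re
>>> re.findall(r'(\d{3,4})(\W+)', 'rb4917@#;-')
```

Pattern: 3 to 4 of a digit (captured); then one or more of a non-word character (captured).
Scanning left to right: at [2:10] match '4917@#;-', groups = ('4917', '@#;-').
Multiple groups make `findall` return tuples — one 2-tuple for the one match.

[('4917', '@#;-')]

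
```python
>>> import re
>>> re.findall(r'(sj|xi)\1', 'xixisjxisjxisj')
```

A backreference is literal: `\1` must see the identical characters the first group matched.
Because there's exactly one group, `findall` drops the full match and keeps group 1 from the one hit.

['xi']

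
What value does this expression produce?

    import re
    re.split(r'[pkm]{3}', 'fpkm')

['f', '']

Pattern: exactly 3 of one of [pkm].
`split` removes every match and returns the 2 fragments in between.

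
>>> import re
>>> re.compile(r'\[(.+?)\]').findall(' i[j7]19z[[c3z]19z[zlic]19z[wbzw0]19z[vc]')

Lazy quantifiers expand one character at a time until the remainder of the pattern can match.
Matches: at [2:6] match '[j7]', group 1 = 'j7'; at [9:15] match '[[c3z]', group 1 = '[c3z'; at [18:24] match '[zlic]', group 1 = 'zlic'; at [27:34] match '[wbzw0]', group 1 = 'wbzw0'; at [37:41] match '[vc]', group 1 = 'vc'.
One capturing group, so `findall` returns just the captured substring from each match — 5 in all.

['j7', '[c3z', 'zlic', 'wbzw0', 'vc']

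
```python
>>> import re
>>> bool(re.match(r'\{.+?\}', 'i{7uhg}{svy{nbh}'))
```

`re.match` won't scan ahead — the pattern has to work from the very first character.
Here position 0 doesn't satisfy it, so the call returns None, and `bool(None)` is False.

False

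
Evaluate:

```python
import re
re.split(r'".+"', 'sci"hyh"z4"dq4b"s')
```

['sci', 's']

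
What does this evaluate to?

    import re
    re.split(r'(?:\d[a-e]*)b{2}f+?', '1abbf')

This matches a digit, then zero or more of a character in [a-e] (non-capturing group); then exactly 2 of the literal 'b', then one or more of the literal 'f' (lazy).
Matches to split on: at [0:5] → '1abbf'.
`split` removes every match and returns the 2 fragments in between.

['', '']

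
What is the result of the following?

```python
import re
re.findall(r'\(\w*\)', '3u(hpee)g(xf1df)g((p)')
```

No capturing groups, so `findall` returns the 3 full match strings.

['(hpee)', '(xf1df)', '(p)']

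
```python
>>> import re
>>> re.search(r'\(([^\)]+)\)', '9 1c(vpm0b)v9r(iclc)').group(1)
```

The match spans [4:11] → '(vpm0b)'.
Captured: group 1 = 'vpm0b'.

'vpm0b'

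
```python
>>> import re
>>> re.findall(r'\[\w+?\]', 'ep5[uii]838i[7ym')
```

['[uii]']

With no groups in the pattern, `findall` gives back each whole match — 1 here.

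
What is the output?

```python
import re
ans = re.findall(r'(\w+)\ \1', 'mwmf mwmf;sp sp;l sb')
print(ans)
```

['mwmf', 'sp']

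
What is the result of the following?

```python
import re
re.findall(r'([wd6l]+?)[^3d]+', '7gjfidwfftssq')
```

['d']

Lazy quantifiers expand one character at a time until the remainder of the pattern can match.
One capturing group, so `findall` returns just the captured substring from the one match — 1 in all.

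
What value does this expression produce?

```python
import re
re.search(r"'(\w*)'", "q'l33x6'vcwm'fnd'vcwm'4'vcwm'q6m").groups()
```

`search` walks the string left to right and returns the first match it finds.
The match spans [1:8] → "'l33x6'".
Captured: group 1 = 'l33x6'.

('l33x6',)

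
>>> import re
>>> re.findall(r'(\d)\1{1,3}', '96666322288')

['6', '2', '8']

The backreference `\1` re-matches whatever the first group consumed, character for character.
With a single group, `findall` returns only what that group captured — 3 items.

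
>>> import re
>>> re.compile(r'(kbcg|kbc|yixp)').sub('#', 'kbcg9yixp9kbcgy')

Branches in `(...|...)` are attempted left-to-right; the first branch that allows the whole pattern to succeed is taken.
Matches: at [0:4] → 'kbcg'; at [5:9] → 'yixp'; at [10:14] → 'kbcg'.
Every occurrence is swapped for '#'.

'#9#9#y'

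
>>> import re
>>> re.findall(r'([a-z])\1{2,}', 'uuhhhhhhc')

['h']

After group 1 captures some text, `\1` only succeeds where that same text appears again.
Scanning left to right: at [2:8] match 'hhhhhh', group 1 = 'h'.
`findall` collects group 1 from the one match (1 total).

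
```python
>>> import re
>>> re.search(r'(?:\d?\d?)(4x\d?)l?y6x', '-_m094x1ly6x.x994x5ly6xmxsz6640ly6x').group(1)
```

'4x1'

This matches optionally a digit, then optionally a digit (non-capturing group); then the literal '4x', then optionally a digit (captured); then optionally the literal 'l', then the literal 'y6x'.
`re.search` tries every starting position until one works.
The match spans [3:12] → '094x1ly6x'.
Captured: group 1 = '4x1'.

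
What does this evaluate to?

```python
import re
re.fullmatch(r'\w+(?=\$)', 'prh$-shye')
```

For `fullmatch`, every character of the input must be accounted for by the pattern.
Here there's no way to consume every character, so the call returns None.

None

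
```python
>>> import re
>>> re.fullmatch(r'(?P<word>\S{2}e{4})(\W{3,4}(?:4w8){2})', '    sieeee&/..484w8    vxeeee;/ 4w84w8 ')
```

Pattern: exactly 2 of a non-whitespace character, then exactly 4 of a literal 'e' (captured as 'word'); then 3 to 4 of a non-word character, then the literal '4w8' repeated 2 times (captured).
`re.fullmatch` requires the pattern to consume the entire string.
Here there's no way to consume every character, so the call returns None.

None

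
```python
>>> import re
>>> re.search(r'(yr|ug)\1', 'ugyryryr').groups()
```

A backreference is literal: `\1` must see the identical characters the first group matched.
Unlike `match`, `search` isn't anchored — it looks for the pattern anywhere in the string.
The match spans [2:6] → 'yryr'.
Captured: group 1 = 'yr'.

('yr',)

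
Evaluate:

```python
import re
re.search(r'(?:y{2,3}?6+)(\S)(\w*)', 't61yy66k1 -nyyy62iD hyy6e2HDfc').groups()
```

('k', '1')

The pattern matches 2 to 3 of the literal 'y' (lazy), then one or more of the literal '6' (non-capturing group); then a non-whitespace character (captured); then zero or more of a word character (captured).
`re.search` scans for the first position where the pattern succeeds.
The match spans [3:9] → 'yy66k1'.
Captured: group 1 = 'k', group 2 = '1'.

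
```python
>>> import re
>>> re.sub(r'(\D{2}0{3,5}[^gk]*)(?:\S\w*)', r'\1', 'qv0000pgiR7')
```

The pattern matches exactly 2 of a non-digit, then 3 to 5 of the literal '0', then zero or more of any character except [gk] (captured); then a non-whitespace character, then zero or more of a word character (non-capturing group).
Each match is replaced using the text its own group 1 captured.

'qv0000p'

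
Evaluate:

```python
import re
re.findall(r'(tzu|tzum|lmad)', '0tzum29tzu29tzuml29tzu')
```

Alternation isn't longest-match — the leftmost alternative that fits at this position is chosen.
`findall` collects group 1 from each match (4 total).

['tzu', 'tzu', 'tzu', 'tzu']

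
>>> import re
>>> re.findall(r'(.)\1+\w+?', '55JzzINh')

['5', 'z']

The backreference `\1` re-matches whatever the first group consumed, character for character.
`findall` collects group 1 from each match (2 total).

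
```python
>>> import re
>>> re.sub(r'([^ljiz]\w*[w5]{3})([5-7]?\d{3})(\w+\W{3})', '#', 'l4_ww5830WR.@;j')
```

'l#j'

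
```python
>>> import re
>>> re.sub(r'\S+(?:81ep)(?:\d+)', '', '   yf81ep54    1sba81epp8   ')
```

'       1sba81epp8   '

The pattern matches one or more of a non-whitespace character; then the literal '81e', then the literal 'p' (non-capturing group); then one or more of a digit (non-capturing group).
Matches: at [3:11] → 'yf81ep54'.
`sub` substitutes '' at each match site.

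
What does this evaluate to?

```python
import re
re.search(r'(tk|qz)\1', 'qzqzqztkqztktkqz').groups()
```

('qz',)

After group 1 captures some text, `\1` only succeeds where that same text appears again.
`re.search` tries every starting position until one works.
The match spans [0:4] → 'qzqz'.
Captured: group 1 = 'qz'.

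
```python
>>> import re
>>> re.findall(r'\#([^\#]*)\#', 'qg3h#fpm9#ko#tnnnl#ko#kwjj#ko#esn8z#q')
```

One capturing group, so `findall` returns just the captured substring from each match — 4 in all.

['fpm9', 'tnnnl', 'kwjj', 'esn8z']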